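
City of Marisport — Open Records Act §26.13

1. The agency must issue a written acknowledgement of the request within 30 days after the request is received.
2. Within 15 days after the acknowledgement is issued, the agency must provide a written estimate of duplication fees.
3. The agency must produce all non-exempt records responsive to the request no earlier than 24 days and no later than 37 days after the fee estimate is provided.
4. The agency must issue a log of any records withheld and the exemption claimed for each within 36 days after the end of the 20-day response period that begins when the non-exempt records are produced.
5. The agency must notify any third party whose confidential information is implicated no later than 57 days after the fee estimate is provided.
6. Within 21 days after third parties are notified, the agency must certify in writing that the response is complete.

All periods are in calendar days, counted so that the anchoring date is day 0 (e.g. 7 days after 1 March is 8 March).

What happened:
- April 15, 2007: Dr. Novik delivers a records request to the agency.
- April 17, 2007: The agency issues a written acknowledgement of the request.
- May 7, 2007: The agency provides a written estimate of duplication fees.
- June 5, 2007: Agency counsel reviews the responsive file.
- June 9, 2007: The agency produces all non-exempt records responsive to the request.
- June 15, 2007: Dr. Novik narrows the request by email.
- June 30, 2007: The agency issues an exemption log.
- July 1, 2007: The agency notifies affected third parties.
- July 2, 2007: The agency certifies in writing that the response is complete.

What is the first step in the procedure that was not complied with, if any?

Step 2

Step 1: 30 days after April 15, 2007 (when the request is received) is May 15, 2007; done April 17, 2007 — timely.
Step 2: 15 days after April 17, 2007 (when the acknowledgement is issued) is May 2, 2007; not done until May 7, 2007, 5 days after the deadline.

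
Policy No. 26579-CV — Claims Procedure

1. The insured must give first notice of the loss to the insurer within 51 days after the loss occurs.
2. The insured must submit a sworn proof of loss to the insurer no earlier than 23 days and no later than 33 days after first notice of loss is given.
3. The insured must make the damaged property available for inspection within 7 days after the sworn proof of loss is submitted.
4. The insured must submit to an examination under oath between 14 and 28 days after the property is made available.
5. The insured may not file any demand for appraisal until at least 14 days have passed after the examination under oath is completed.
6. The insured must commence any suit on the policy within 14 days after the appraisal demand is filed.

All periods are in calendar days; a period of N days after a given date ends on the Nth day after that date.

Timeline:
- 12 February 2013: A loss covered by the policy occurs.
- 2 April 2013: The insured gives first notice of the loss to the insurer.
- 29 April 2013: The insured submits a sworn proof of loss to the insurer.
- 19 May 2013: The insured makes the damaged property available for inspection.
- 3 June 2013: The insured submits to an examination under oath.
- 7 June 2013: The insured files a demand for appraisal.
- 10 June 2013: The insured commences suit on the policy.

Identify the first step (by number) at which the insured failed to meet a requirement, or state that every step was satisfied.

Step 3

Step 1: 51 days after 12 February 2013 (when the loss occurs) is 4 April 2013; completed 2 April 2013, before the deadline.
Step 2: the window is 23–33 days after 2 April 2013 (when first notice of loss is given), so 25 April 2013 through 5 May 2013; done 29 April 2013 — within the window.
Step 3: 7 days after 29 April 2013 (when the sworn proof of loss is submitted) is 6 May 2013; done 19 May 2013 — 13 days late.
Later steps need not be reached.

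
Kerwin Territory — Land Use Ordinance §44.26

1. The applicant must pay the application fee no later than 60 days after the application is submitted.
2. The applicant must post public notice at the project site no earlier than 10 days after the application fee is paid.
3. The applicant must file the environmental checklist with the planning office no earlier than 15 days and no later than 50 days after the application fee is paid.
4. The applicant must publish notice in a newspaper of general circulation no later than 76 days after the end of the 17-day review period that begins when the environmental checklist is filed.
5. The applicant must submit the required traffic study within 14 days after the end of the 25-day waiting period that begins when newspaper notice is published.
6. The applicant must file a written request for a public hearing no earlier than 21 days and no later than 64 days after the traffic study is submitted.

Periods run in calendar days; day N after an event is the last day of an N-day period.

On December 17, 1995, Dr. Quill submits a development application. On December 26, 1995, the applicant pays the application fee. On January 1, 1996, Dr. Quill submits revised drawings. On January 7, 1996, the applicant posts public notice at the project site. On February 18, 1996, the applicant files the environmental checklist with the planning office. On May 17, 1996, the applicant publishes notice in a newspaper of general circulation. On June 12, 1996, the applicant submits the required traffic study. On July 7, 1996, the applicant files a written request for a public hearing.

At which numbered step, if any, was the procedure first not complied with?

Step 1: 60 days after December 17, 1995 (when the application is submitted) is February 15, 1996; done December 26, 1995 — timely.
Step 2: the earliest permitted date is 10 days after December 26, 1995 (when the application fee is paid), i.e. January 5, 1996; done January 7, 1996 — permitted.
Step 3: the window is 15–50 days after December 26, 1995 (when the application fee is paid), so January 10, 1996 through February 14, 1996; February 18, 1996 is 4 days past the end of the window.
No need to go further; step 3 was not satisfied.

Step 3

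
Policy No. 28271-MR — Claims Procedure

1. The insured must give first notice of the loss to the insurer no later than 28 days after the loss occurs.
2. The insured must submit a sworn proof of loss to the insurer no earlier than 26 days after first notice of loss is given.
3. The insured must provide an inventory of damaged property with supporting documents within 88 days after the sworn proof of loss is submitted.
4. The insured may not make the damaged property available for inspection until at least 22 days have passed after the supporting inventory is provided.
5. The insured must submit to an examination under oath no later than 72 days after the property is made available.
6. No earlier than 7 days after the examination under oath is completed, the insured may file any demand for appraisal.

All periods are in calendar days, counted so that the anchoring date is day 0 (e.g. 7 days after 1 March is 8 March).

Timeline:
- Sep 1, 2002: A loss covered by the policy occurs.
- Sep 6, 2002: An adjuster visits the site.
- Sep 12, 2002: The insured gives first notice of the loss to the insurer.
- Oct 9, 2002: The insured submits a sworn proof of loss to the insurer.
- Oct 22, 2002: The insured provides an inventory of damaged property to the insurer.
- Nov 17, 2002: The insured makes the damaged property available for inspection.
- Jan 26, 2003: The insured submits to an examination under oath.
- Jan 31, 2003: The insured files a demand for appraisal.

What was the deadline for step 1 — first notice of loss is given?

Sep 29, 2002

Step 1 runs from Sep 1, 2002, when the loss occurs. 28 days after Sep 1, 2002 is Sep 29, 2002.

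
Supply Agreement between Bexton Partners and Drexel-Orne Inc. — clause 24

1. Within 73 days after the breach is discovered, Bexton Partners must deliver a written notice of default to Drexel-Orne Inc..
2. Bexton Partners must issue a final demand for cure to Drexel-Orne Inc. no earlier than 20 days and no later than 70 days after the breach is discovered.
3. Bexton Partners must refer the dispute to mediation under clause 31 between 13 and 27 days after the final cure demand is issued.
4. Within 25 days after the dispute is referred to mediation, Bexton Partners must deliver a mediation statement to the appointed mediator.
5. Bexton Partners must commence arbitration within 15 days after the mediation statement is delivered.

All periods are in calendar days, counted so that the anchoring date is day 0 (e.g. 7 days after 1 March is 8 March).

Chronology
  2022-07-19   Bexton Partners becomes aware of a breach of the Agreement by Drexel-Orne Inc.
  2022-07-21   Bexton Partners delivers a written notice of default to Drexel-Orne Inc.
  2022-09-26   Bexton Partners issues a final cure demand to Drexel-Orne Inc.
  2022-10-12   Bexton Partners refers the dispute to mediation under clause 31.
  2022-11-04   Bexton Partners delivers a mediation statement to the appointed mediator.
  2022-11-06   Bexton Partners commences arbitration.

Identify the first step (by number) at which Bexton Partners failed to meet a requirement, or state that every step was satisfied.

(1) due by 2022-07-19 + 73 days = 2022-09-30; completed 2022-07-21, before the deadline.
(2) the permitted window runs from 2022-07-19 + 20 = 2022-08-08 to 2022-07-19 + 70 = 2022-09-27; done 2022-09-26 — within the window.
(3) the permitted window runs from 2022-09-26 + 13 = 2022-10-09 to 2022-09-26 + 27 = 2022-10-23; 2022-10-12 falls inside that range.
(4) due by 2022-10-12 + 25 days = 2022-11-06; 2022-11-04 is within that limit.
(5) due by 2022-11-04 + 15 days = 2022-11-19; completed 2022-11-06, before the deadline.

None — every step was satisfied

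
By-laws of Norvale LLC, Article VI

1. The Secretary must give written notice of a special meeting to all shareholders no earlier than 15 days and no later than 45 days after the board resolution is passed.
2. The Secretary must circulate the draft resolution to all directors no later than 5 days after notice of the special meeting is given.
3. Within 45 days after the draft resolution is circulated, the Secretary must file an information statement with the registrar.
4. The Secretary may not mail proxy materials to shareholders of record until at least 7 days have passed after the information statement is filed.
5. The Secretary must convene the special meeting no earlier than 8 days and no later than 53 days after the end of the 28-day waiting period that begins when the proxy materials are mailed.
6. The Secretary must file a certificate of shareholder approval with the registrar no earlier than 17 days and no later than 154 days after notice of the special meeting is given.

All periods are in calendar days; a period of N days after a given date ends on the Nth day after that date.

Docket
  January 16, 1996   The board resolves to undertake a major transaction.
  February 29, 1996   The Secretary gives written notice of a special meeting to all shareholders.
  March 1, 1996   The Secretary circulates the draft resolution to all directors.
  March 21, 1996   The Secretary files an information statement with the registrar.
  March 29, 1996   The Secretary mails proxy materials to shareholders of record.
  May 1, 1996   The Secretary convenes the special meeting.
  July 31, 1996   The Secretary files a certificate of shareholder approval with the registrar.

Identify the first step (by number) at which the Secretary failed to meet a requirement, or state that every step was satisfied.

Step 1: the window is 15–45 days after January 16, 1996 (when the board resolution is passed), so January 31, 1996 through March 1, 1996; done February 29, 1996 — within the window.
Step 2: 5 days after February 29, 1996 (when notice of the special meeting is given) is March 5, 1996; completed March 1, 1996, before the deadline.
Step 3: 45 days after March 1, 1996 (when the draft resolution is circulated) is April 15, 1996; done March 21, 1996 — timely.
Step 4: the earliest permitted date is 7 days after March 21, 1996 (when the information statement is filed), i.e. March 28, 1996; done March 29, 1996, after the minimum wait.
Step 5: the window is 8–53 days after April 26, 1996 (end of the 28-day waiting period, which began when the proxy materials are mailed on March 29, 1996), so May 4, 1996 through June 18, 1996; May 1, 1996 is 3 days too early.

Step 5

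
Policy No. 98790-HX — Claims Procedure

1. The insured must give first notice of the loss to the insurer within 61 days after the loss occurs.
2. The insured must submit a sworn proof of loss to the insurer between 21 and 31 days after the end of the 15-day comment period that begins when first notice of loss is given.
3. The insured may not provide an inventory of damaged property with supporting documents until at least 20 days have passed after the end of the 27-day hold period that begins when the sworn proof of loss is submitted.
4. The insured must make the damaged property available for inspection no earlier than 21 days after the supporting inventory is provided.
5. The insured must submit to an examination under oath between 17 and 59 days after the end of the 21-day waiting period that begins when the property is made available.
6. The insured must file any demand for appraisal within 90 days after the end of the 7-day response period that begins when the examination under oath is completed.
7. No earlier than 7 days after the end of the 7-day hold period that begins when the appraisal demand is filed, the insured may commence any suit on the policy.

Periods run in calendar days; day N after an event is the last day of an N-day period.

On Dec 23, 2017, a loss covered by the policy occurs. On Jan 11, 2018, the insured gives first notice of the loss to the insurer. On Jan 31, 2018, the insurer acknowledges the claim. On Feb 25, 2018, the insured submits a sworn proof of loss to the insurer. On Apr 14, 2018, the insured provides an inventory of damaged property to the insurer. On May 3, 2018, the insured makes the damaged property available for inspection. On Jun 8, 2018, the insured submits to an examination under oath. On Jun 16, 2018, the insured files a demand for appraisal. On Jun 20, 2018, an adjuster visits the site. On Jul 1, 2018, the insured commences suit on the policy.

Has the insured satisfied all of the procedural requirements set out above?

No

Step 1 — counting 61 days from Dec 23, 2017 (when the loss occurs) gives a deadline of Feb 22, 2018; Jan 11, 2018 is within that limit.
Step 2 — 21 and 31 days from Jan 26, 2018 (end of the 15-day comment period, which began when first notice of loss is given on Jan 11, 2018) are Feb 16, 2018 and Feb 26, 2018 respectively; Feb 25, 2018 falls inside that range.
Step 3 — must wait 20 days from Mar 24, 2018 (end of the 27-day hold period, which began when the sworn proof of loss is submitted on Feb 25, 2018), so not before Apr 13, 2018; done Apr 14, 2018, after the minimum wait.
Step 4 — must wait 21 days from Apr 14, 2018 (when the supporting inventory is provided), so not before May 5, 2018; May 3, 2018 is 2 days before the earliest permitted date.
Later steps need not be reached.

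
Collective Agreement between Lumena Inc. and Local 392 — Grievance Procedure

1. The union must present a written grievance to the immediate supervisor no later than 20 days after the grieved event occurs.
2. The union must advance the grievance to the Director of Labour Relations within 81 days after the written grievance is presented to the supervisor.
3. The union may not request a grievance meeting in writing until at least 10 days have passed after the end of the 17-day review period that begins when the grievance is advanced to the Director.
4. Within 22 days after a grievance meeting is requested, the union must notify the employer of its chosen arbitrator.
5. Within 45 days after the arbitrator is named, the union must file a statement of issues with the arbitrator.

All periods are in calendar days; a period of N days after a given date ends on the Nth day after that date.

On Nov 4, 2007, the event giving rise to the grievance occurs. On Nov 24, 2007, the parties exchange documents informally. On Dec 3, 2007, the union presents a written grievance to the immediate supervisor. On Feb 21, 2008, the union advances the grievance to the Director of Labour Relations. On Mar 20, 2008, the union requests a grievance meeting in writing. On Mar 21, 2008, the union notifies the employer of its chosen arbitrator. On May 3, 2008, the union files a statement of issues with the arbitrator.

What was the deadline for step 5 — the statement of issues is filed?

Step 5 runs from Mar 21, 2008, when the arbitrator is named. 45 days after Mar 21, 2008 is May 5, 2008.

May 5, 2008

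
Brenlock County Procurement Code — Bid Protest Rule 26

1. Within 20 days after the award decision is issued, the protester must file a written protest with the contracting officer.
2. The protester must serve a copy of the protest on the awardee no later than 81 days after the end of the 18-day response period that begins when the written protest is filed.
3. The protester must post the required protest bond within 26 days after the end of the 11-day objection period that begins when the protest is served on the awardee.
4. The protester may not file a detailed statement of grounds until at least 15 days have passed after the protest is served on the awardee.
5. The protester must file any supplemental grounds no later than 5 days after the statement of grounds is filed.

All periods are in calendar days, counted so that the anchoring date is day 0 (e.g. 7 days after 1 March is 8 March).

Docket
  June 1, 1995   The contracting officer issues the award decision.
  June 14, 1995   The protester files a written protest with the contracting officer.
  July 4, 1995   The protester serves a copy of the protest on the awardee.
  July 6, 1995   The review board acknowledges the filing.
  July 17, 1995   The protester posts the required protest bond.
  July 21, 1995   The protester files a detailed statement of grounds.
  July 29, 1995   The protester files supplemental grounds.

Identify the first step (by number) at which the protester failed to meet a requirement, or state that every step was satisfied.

Step 5

(1) due by June 1, 1995 + 20 days = June 21, 1995; June 14, 1995 is within that limit.
(2) due by July 2, 1995 + 81 days = September 21, 1995; completed July 4, 1995, before the deadline.
(3) due by July 15, 1995 + 26 days = August 10, 1995; completed July 17, 1995, before the deadline.
(4) permitted from July 4, 1995 + 15 days = July 19, 1995 onward; done July 21, 1995 — permitted.
(5) due by July 21, 1995 + 5 days = July 26, 1995; July 29, 1995 misses that deadline by 3 days.
No need to go further; step 5 was not satisfied.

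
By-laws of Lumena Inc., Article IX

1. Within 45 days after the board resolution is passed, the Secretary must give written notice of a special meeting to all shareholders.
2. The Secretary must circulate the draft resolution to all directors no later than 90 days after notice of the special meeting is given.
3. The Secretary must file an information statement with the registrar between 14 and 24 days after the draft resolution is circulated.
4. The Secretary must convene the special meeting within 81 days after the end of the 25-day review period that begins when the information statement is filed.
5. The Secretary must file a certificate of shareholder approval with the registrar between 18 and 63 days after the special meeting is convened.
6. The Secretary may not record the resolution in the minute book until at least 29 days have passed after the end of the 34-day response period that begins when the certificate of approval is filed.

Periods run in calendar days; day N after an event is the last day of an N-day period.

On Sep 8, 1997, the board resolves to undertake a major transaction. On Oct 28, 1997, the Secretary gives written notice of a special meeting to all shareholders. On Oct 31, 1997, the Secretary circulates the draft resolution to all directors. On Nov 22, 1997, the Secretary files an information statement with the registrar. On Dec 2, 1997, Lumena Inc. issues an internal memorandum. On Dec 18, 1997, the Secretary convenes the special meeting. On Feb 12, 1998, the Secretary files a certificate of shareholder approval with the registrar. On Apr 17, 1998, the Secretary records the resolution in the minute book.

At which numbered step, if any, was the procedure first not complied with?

Step 1: 45 days after Sep 8, 1997 (when the board resolution is passed) is Oct 23, 1997; Oct 28, 1997 misses that deadline by 5 days.
No need to go further; step 1 was not satisfied.

Step 1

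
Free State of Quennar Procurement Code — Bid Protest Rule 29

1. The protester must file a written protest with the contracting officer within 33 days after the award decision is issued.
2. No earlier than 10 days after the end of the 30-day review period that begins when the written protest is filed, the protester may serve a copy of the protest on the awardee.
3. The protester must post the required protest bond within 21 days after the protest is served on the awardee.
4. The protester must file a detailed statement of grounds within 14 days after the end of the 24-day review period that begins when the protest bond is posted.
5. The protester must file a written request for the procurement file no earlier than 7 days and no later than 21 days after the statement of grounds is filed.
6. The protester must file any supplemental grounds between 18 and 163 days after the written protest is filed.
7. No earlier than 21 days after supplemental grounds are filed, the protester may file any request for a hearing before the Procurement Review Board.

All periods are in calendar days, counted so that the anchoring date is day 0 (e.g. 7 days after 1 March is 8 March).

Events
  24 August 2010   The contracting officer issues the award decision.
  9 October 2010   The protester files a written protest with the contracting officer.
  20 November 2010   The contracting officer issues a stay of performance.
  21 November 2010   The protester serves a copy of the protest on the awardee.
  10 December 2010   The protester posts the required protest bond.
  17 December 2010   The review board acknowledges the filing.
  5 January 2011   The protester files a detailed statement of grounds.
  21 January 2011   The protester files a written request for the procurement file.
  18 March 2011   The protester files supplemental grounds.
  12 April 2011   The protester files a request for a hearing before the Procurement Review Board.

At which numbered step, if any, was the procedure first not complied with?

(1) due by 24 August 2010 + 33 days = 26 September 2010; done 9 October 2010 — 13 days late.
The analysis stops there.

Step 1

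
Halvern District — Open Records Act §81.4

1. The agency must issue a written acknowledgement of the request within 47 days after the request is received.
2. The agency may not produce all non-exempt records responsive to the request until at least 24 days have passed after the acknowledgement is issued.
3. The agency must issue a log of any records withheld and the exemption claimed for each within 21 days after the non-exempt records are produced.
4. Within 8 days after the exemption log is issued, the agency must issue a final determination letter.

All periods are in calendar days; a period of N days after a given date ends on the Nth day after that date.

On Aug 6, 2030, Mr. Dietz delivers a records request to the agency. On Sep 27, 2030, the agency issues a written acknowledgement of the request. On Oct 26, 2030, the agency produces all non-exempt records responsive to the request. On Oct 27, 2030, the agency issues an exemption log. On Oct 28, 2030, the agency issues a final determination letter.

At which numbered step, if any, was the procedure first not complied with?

Step 1

Step 1: 47 days after Aug 6, 2030 (when the request is received) is Sep 22, 2030; done Sep 27, 2030 — 5 days late.
The procedure was therefore not followed at step 1.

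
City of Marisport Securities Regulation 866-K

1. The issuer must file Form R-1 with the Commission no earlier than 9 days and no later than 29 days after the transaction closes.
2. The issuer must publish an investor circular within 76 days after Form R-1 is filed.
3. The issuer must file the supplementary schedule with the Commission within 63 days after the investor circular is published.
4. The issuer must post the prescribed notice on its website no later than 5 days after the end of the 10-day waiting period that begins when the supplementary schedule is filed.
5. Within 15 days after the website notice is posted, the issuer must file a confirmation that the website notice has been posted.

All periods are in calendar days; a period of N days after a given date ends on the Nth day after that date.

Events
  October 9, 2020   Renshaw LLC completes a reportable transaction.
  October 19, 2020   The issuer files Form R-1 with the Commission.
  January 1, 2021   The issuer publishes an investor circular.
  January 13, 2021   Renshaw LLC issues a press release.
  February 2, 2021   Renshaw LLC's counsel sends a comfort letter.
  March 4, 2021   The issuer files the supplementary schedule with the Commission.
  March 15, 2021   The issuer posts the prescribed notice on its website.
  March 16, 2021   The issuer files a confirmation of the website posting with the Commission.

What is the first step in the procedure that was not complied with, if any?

(1) the permitted window runs from October 9, 2020 + 9 = October 18, 2020 to October 9, 2020 + 29 = November 7, 2020; done October 19, 2020 — within the window.
(2) due by October 19, 2020 + 76 days = January 3, 2021; January 1, 2021 is within that limit.
(3) due by January 1, 2021 + 63 days = March 5, 2021; completed March 4, 2021, before the deadline.
(4) due by March 14, 2021 + 5 days = March 19, 2021; done March 15, 2021 — timely.
(5) due by March 15, 2021 + 15 days = March 30, 2021; completed March 16, 2021, before the deadline.

None — every step was satisfied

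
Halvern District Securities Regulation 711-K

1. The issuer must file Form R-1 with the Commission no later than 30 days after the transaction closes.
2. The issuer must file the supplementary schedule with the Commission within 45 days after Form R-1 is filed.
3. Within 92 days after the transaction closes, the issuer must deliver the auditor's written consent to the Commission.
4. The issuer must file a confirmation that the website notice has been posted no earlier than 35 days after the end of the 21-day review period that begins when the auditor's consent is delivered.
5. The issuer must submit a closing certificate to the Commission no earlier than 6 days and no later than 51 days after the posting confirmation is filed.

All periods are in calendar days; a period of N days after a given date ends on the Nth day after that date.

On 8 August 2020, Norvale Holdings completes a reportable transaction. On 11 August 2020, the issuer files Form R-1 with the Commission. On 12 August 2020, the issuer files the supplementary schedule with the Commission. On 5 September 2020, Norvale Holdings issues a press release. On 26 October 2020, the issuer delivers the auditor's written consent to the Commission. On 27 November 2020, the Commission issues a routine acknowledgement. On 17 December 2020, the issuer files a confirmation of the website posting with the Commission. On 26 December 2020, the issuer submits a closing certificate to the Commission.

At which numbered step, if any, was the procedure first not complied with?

Step 4

Step 1: 30 days after 8 August 2020 (when the transaction closes) is 7 September 2020; completed 11 August 2020, before the deadline.
Step 2: 45 days after 11 August 2020 (when Form R-1 is filed) is 25 September 2020; done 12 August 2020 — timely.
Step 3: 92 days after 8 August 2020 (when the transaction closes) is 8 November 2020; completed 26 October 2020, before the deadline.
Step 4: the earliest permitted date is 35 days after 16 November 2020 (end of the 21-day review period, which began when the auditor's consent is delivered on 26 October 2020), i.e. 21 December 2020; acted on 17 December 2020, 4 days prematurely.
That is the first point of non-compliance.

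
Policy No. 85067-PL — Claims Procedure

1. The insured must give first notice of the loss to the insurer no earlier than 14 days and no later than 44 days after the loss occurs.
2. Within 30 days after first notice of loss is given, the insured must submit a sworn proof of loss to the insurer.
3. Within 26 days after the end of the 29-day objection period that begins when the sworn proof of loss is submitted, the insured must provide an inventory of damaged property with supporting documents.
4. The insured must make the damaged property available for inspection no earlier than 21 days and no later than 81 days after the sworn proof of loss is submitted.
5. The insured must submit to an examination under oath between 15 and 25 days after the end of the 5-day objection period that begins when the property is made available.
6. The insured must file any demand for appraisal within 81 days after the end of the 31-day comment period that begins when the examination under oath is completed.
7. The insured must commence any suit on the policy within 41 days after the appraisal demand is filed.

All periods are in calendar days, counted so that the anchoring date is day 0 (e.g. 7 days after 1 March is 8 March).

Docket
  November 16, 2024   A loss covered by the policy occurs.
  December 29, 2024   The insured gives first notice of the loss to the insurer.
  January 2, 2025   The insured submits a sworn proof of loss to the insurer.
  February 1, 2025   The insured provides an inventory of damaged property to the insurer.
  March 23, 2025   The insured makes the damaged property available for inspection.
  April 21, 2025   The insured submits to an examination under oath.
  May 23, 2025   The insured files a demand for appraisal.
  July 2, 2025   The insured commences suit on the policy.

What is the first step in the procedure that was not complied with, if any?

Step 1: the window is 14–44 days after November 16, 2024 (when the loss occurs), so November 30, 2024 through December 30, 2024; December 29, 2024 falls inside that range.
Step 2: 30 days after December 29, 2024 (when first notice of loss is given) is January 28, 2025; done January 2, 2025 — timely.
Step 3: 26 days after January 31, 2025 (end of the 29-day objection period, which began when the sworn proof of loss is submitted on January 2, 2025) is February 26, 2025; February 1, 2025 is within that limit.
Step 4: the window is 21–81 days after January 2, 2025 (when the sworn proof of loss is submitted), so January 23, 2025 through March 24, 2025; done March 23, 2025, which is between those dates.
Step 5: the window is 15–25 days after March 28, 2025 (end of the 5-day objection period, which began when the property is made available on March 23, 2025), so April 12, 2025 through April 22, 2025; done April 21, 2025, which is between those dates.
Step 6: 81 days after May 22, 2025 (end of the 31-day comment period, which began when the examination under oath is completed on April 21, 2025) is August 11, 2025; completed May 23, 2025, before the deadline.
Step 7: 41 days after May 23, 2025 (when the appraisal demand is filed) is July 3, 2025; July 2, 2025 is within that limit.

None — every step was satisfied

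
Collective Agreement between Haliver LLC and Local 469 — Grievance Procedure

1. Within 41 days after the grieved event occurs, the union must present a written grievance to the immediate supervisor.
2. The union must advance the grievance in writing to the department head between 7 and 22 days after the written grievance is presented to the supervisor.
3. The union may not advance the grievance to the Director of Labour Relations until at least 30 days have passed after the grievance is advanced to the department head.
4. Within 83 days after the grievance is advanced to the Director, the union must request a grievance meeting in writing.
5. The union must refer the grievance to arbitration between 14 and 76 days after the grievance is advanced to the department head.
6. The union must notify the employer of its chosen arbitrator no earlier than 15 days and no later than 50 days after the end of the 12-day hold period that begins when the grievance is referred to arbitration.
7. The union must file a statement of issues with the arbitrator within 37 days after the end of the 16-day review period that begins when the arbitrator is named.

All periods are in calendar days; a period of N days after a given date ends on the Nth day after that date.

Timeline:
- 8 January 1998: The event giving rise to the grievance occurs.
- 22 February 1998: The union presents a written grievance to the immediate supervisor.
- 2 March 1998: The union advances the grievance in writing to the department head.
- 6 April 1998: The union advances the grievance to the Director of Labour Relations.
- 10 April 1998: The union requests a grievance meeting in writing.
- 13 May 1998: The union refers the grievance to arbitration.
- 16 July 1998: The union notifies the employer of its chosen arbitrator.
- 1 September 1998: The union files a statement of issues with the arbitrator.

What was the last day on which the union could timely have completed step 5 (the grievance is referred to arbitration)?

Step 5 runs from 2 March 1998, when the grievance is advanced to the department head. The window is 14–76 days after 2 March 1998; it closes on 17 May 1998.

17 May 1998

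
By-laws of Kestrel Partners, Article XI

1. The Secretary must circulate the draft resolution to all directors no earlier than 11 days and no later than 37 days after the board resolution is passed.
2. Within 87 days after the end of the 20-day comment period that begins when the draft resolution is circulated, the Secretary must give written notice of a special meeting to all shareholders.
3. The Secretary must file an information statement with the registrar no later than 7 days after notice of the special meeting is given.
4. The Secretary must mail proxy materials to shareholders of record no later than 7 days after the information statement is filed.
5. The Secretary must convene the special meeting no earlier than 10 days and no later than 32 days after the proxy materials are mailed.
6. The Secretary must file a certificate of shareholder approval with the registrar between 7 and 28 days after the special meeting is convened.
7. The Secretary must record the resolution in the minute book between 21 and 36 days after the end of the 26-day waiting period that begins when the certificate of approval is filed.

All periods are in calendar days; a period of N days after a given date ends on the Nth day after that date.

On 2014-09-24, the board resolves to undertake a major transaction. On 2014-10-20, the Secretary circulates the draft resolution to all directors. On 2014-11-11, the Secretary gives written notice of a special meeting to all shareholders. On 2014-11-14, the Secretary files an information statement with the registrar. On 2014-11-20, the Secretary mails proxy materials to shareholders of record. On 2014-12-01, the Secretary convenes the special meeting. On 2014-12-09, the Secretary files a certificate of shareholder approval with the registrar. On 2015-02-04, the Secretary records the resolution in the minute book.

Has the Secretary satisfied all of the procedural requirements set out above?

Yes

Step 1 — 11 and 37 days from 2014-09-24 (when the board resolution is passed) are 2014-10-05 and 2014-10-31 respectively; done 2014-10-20 — within the window.
Step 2 — counting 87 days from 2014-11-09 (end of the 20-day comment period, which began when the draft resolution is circulated on 2014-10-20) gives a deadline of 2015-02-04; completed 2014-11-11, before the deadline.
Step 3 — counting 7 days from 2014-11-11 (when notice of the special meeting is given) gives a deadline of 2014-11-18; completed 2014-11-14, before the deadline.
Step 4 — counting 7 days from 2014-11-14 (when the information statement is filed) gives a deadline of 2014-11-21; 2014-11-20 is within that limit.
Step 5 — 10 and 32 days from 2014-11-20 (when the proxy materials are mailed) are 2014-11-30 and 2014-12-22 respectively; done 2014-12-01 — within the window.
Step 6 — 7 and 28 days from 2014-12-01 (when the special meeting is convened) are 2014-12-08 and 2014-12-29 respectively; done 2014-12-09, which is between those dates.
Step 7 — 21 and 36 days from 2015-01-04 (end of the 26-day waiting period, which began when the certificate of approval is filed on 2014-12-09) are 2015-01-25 and 2015-02-09 respectively; done 2015-02-04, which is between those dates.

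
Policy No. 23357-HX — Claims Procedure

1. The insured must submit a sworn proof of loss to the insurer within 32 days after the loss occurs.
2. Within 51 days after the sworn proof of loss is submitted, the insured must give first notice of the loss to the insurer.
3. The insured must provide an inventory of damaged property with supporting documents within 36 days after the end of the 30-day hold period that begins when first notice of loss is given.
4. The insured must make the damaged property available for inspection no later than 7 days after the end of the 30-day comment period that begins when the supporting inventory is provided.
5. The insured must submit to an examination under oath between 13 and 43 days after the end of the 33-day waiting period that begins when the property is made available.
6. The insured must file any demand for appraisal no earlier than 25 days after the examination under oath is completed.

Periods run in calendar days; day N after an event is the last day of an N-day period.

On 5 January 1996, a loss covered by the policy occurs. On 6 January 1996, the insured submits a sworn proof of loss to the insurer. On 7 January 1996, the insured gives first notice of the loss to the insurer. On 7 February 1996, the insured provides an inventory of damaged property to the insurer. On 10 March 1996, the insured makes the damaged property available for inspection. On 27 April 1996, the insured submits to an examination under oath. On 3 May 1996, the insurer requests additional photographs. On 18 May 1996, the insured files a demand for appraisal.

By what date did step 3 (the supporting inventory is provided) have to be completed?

13 March 1996

First notice of loss is given on 7 January 1996; the 30-day hold period therefore ends 6 February 1996, and step 3 runs from that date. 36 days after 6 February 1996 is 13 March 1996.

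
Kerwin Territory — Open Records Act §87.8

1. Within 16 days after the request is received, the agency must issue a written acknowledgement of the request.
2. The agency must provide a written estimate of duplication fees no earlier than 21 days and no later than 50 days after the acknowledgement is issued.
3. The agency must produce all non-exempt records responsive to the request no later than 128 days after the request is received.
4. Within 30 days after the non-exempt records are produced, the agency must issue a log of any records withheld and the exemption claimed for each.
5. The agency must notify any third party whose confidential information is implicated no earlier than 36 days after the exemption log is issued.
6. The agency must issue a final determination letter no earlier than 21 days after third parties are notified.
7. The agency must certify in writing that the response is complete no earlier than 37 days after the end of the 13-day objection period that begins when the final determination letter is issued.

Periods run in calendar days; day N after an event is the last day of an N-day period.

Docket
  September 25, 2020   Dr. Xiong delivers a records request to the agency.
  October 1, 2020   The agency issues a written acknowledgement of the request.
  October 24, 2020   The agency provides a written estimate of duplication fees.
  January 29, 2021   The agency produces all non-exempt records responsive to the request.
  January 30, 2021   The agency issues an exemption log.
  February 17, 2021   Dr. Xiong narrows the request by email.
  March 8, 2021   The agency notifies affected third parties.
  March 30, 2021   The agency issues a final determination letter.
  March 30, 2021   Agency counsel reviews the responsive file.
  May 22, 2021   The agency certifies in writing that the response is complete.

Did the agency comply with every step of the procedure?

Step 1: 16 days after September 25, 2020 (when the request is received) is October 11, 2020; done October 1, 2020 — timely.
Step 2: the window is 21–50 days after October 1, 2020 (when the acknowledgement is issued), so October 22, 2020 through November 20, 2020; done October 24, 2020, which is between those dates.
Step 3: 128 days after September 25, 2020 (when the request is received) is January 31, 2021; January 29, 2021 is within that limit.
Step 4: 30 days after January 29, 2021 (when the non-exempt records are produced) is February 28, 2021; done January 30, 2021 — timely.
Step 5: the earliest permitted date is 36 days after January 30, 2021 (when the exemption log is issued), i.e. March 7, 2021; done March 8, 2021 — permitted.
Step 6: the earliest permitted date is 21 days after March 8, 2021 (when third parties are notified), i.e. March 29, 2021; done March 30, 2021 — permitted.
Step 7: the earliest permitted date is 37 days after April 12, 2021 (end of the 13-day objection period, which began when the final determination letter is issued on March 30, 2021), i.e. May 19, 2021; done May 22, 2021, after the minimum wait.

Yes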